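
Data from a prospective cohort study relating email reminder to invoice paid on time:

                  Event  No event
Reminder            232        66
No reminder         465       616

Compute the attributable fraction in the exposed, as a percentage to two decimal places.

Cells: a = 232, b = 66, c = 465, d = 616.
Risk in exposed = 232/298 = 0.77852; risk in unexposed = 465/1081 = 0.43016.
RR = 0.77852/0.43016 = 1.80986
AR% = (RR − 1)/RR × 100 = (1.80986 − 1)/1.80986 × 100 = 44.7470%

44.75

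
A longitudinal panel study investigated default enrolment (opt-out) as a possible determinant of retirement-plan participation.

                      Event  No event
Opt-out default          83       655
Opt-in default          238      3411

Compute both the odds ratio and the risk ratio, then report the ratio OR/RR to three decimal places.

1.053

Cells: a = 83, b = 655, c = 238, d = 3411.
OR = (83·3411)/(655·238) = 283113/155890 = 1.81611
Risk in exposed = 83/738 = 0.11247; risk in unexposed = 238/3649 = 0.06522; RR = 1.72432
OR/RR = 1.81611 / 1.72432 = 1.05323
The outcome is not rare, so the OR lies further from 1 than the RR.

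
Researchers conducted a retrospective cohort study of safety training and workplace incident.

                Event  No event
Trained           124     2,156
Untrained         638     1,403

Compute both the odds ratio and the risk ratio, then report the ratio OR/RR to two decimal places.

Cells: a = 124, b = 2156, c = 638, d = 1403.
OR = (124·1403)/(2156·638) = 173972/1375528 = 0.12648
Risk in exposed = 124/2280 = 0.05439; risk in unexposed = 638/2041 = 0.31259; RR = 0.17398
OR/RR = 0.12648 / 0.17398 = 0.72694
The outcome is not rare, so the OR lies further from 1 than the RR.

0.73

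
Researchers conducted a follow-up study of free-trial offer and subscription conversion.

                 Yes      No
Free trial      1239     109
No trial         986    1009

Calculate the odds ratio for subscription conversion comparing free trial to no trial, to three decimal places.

11.632

Cells: a = 1239, b = 109, c = 986, d = 1009.
OR = (a·d)/(b·c) = (1239 × 1009) / (109 × 986) = 1250151 / 107474 = 11.63212
The odds of subscription conversion are about 11.63 times as high in the free trial group.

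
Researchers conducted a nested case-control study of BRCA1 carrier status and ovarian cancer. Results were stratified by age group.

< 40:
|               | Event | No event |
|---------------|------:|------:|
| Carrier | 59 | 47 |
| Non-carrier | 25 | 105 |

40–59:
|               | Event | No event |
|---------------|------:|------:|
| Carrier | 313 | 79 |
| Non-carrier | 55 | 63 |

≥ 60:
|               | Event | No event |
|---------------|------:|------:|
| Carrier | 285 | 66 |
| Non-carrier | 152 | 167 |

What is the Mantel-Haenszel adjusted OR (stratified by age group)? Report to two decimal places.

4.78

OR_MH = Σ(aᵢdᵢ/nᵢ) / Σ(bᵢcᵢ/nᵢ), where nᵢ is the stratum total.
Stratum 1 (< 40): n = 236; a·d/n = 59·105/236 = 26.2500; b·c/n = 47·25/236 = 4.9788
Stratum 2 (40–59): n = 510; a·d/n = 313·63/510 = 38.6647; b·c/n = 79·55/510 = 8.5196
Stratum 3 (≥ 60): n = 670; a·d/n = 285·167/670 = 71.0373; b·c/n = 66·152/670 = 14.9731
OR_MH = (26.2500 + 38.6647 + 71.0373) / (4.9788 + 8.5196 + 14.9731) = 135.9520 / 28.4716 = 4.77501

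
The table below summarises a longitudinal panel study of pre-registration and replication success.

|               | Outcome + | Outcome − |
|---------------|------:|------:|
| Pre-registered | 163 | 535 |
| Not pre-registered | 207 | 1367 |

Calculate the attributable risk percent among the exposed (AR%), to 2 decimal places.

43.68

Cells: a = 163, b = 535, c = 207, d = 1367.
Risk in exposed = 163/698 = 0.23352; risk in unexposed = 207/1574 = 0.13151.
RR = 0.23352/0.13151 = 1.77569
AR% = (RR − 1)/RR × 100 = (1.77569 − 1)/1.77569 × 100 = 43.6838%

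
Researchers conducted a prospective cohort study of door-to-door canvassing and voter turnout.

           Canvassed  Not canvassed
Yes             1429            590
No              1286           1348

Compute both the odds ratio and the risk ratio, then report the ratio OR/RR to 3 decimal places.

1.468

Reading the table with exposure as columns: a = 1429 (Canvassed, case), b = 1286 (Canvassed, non-case), c = 590 (Not canvassed, case), d = 1348.
OR = (1429·1348)/(1286·590) = 1926292/758740 = 2.53880
Risk in exposed = 1429/2715 = 0.52634; risk in unexposed = 590/1938 = 0.30444; RR = 1.72888
OR/RR = 2.53880 / 1.72888 = 1.46847
The outcome is not rare, so the OR lies further from 1 than the RR.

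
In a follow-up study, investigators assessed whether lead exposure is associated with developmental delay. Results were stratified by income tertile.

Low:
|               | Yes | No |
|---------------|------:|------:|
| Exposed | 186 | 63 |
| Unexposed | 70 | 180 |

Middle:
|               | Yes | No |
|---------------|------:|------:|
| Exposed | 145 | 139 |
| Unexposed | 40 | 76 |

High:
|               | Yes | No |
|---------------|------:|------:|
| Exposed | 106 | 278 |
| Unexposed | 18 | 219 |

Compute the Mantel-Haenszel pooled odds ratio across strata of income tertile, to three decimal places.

OR_MH = Σ(aᵢdᵢ/nᵢ) / Σ(bᵢcᵢ/nᵢ), where nᵢ is the stratum total.
Stratum 1 (Low): n = 499; a·d/n = 186·180/499 = 67.0942; b·c/n = 63·70/499 = 8.8377
Stratum 2 (Middle): n = 400; a·d/n = 145·76/400 = 27.5500; b·c/n = 139·40/400 = 13.9000
Stratum 3 (High): n = 621; a·d/n = 106·219/621 = 37.3816; b·c/n = 278·18/621 = 8.0580
OR_MH = (67.0942 + 27.5500 + 37.3816) / (8.8377 + 13.9000 + 8.0580) = 132.0258 / 30.7956 = 4.28716

4.287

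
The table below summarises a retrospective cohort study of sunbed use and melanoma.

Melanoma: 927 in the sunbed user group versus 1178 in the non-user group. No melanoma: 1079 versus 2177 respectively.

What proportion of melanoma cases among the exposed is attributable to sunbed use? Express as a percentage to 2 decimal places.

From the description: a = 927, b = 1079, c = 1178, d = 2177.
Risk in exposed = 927/2006 = 0.46211; risk in unexposed = 1178/3355 = 0.35112.
RR = 0.46211/0.35112 = 1.31612
AR% = (RR − 1)/RR × 100 = (1.31612 − 1)/1.31612 × 100 = 24.0192%

24.02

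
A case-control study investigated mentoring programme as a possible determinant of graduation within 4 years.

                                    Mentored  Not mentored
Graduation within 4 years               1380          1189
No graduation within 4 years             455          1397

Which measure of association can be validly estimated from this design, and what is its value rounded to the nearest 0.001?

Reading the table with exposure as columns: a = 1380 (Mentored, case), b = 455 (Mentored, non-case), c = 1189 (Not mentored, case), d = 1397.
This is a case-control study: participants were sampled on outcome status, so risks in the source population cannot be estimated directly — relative risk is not valid here. The odds ratio is the appropriate measure.
OR = (a·d)/(b·c) = (1380 × 1397) / (455 × 1189) = 1927860 / 540995 = 3.56354

3.564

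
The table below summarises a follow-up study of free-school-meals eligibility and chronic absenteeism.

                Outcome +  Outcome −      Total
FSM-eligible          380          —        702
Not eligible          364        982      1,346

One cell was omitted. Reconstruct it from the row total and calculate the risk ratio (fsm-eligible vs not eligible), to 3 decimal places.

2.002

The missing cell is in the exposed row: 702 − 380 = 322.
So a = 380, b = 322, c = 364, d = 982.
RR = [a/(a+b)] / [c/(c+d)] = (380/702) / (364/1346) = 0.54131/0.27043 = 2.00166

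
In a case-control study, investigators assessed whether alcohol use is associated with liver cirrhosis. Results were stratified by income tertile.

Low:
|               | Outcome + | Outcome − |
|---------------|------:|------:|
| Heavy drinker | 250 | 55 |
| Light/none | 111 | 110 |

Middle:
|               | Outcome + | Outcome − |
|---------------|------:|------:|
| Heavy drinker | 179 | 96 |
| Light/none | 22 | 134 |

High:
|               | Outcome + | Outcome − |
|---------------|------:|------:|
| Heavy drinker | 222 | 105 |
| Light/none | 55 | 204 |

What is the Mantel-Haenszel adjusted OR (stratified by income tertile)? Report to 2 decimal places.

OR_MH = Σ(aᵢdᵢ/nᵢ) / Σ(bᵢcᵢ/nᵢ), where nᵢ is the stratum total.
Stratum 1 (Low): n = 526; a·d/n = 250·110/526 = 52.2814; b·c/n = 55·111/526 = 11.6065
Stratum 2 (Middle): n = 431; a·d/n = 179·134/431 = 55.6520; b·c/n = 96·22/431 = 4.9002
Stratum 3 (High): n = 586; a·d/n = 222·204/586 = 77.2833; b·c/n = 105·55/586 = 9.8549
OR_MH = (52.2814 + 55.6520 + 77.2833) / (11.6065 + 4.9002 + 9.8549) = 185.2166 / 26.3616 = 7.02599

7.03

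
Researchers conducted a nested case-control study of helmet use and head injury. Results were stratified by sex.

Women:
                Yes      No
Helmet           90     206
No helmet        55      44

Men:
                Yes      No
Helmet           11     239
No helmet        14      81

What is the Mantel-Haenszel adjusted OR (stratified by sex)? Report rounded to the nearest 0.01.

OR_MH = Σ(aᵢdᵢ/nᵢ) / Σ(bᵢcᵢ/nᵢ), where nᵢ is the stratum total.
Stratum 1 (Women): n = 395; a·d/n = 90·44/395 = 10.0253; b·c/n = 206·55/395 = 28.6835
Stratum 2 (Men): n = 345; a·d/n = 11·81/345 = 2.5826; b·c/n = 239·14/345 = 9.6986
OR_MH = (10.0253 + 2.5826) / (28.6835 + 9.6986) = 12.6079 / 38.3821 = 0.32848

0.33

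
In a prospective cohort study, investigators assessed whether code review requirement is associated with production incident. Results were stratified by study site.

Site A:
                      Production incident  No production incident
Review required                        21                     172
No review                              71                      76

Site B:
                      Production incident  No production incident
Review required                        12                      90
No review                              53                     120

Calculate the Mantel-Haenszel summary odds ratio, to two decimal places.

0.19

OR_MH = Σ(aᵢdᵢ/nᵢ) / Σ(bᵢcᵢ/nᵢ), where nᵢ is the stratum total.
Stratum 1 (Site A): n = 340; a·d/n = 21·76/340 = 4.6941; b·c/n = 172·71/340 = 35.9176
Stratum 2 (Site B): n = 275; a·d/n = 12·120/275 = 5.2364; b·c/n = 90·53/275 = 17.3455
OR_MH = (4.6941 + 5.2364) / (35.9176 + 17.3455) = 9.9305 / 53.2631 = 0.18644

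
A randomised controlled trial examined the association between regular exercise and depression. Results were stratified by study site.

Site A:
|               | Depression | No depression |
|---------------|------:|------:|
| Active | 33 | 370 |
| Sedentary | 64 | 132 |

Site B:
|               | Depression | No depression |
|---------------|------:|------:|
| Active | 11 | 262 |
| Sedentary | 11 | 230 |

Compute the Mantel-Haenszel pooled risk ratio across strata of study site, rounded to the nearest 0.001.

RR_MH = Σ(aᵢ·n₀ᵢ/nᵢ) / Σ(cᵢ·n₁ᵢ/nᵢ), with n₁ᵢ = aᵢ+bᵢ (exposed), n₀ᵢ = cᵢ+dᵢ (unexposed), nᵢ = n₁ᵢ+n₀ᵢ.
Stratum 1 (Site A): n₁ = 403, n₀ = 196, n = 599; a·n₀/n = 33·196/599 = 10.7980; c·n₁/n = 64·403/599 = 43.0584
Stratum 2 (Site B): n₁ = 273, n₀ = 241, n = 514; a·n₀/n = 11·241/514 = 5.1576; c·n₁/n = 11·273/514 = 5.8424
RR_MH = (10.7980 + 5.1576) / (43.0584 + 5.8424) = 15.9556 / 48.9008 = 0.32628

0.326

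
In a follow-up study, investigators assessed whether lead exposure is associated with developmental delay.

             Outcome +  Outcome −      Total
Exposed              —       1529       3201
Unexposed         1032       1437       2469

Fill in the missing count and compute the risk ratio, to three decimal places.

1.250

The missing cell is in the exposed row: 3201 − 1529 = 1672.
So a = 1672, b = 1529, c = 1032, d = 1437.
RR = [a/(a+b)] / [c/(c+d)] = (1672/3201) / (1032/2469) = 0.52234/0.41798 = 1.24966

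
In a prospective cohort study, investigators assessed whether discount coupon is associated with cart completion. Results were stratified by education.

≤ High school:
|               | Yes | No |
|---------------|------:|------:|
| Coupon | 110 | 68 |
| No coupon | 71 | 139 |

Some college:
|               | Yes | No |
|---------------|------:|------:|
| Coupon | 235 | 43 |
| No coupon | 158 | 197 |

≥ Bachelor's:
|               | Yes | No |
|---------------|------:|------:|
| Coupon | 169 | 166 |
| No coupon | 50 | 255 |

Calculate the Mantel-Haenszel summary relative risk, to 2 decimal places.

2.12

RR_MH = Σ(aᵢ·n₀ᵢ/nᵢ) / Σ(cᵢ·n₁ᵢ/nᵢ), with n₁ᵢ = aᵢ+bᵢ (exposed), n₀ᵢ = cᵢ+dᵢ (unexposed), nᵢ = n₁ᵢ+n₀ᵢ.
Stratum 1 (≤ High school): n₁ = 178, n₀ = 210, n = 388; a·n₀/n = 110·210/388 = 59.5361; c·n₁/n = 71·178/388 = 32.5722
Stratum 2 (Some college): n₁ = 278, n₀ = 355, n = 633; a·n₀/n = 235·355/633 = 131.7930; c·n₁/n = 158·278/633 = 69.3902
Stratum 3 (≥ Bachelor's): n₁ = 335, n₀ = 305, n = 640; a·n₀/n = 169·305/640 = 80.5391; c·n₁/n = 50·335/640 = 26.1719
RR_MH = (59.5361 + 131.7930 + 80.5391) / (32.5722 + 69.3902 + 26.1719) = 271.8682 / 128.1342 = 2.12174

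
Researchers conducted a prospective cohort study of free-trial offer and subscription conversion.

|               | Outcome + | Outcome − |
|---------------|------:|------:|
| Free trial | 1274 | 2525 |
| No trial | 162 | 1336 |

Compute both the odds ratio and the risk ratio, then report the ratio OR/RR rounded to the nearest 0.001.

1.342

Cells: a = 1274, b = 2525, c = 162, d = 1336.
OR = (1274·1336)/(2525·162) = 1702064/409050 = 4.16102
Risk in exposed = 1274/3799 = 0.33535; risk in unexposed = 162/1498 = 0.10814; RR = 3.10097
OR/RR = 4.16102 / 3.10097 = 1.34185
The outcome is not rare, so the OR lies further from 1 than the RR.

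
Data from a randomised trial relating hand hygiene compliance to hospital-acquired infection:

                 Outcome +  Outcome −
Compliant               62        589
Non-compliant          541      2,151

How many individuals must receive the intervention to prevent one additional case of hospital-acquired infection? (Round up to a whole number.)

10

Risk in treated group = 62/651 = 0.09524; risk in control = 541/2692 = 0.20097.
Absolute risk reduction = 0.20097 − 0.09524 = 0.10573
NNT = 1 / ARR = 1 / 0.10573 = 9.458 → round up → 10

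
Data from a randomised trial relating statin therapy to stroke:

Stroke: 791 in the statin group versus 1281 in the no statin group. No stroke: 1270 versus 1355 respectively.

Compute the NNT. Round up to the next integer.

Risk in treated group = 791/2061 = 0.38379; risk in control = 1281/2636 = 0.48596.
Absolute risk reduction = 0.48596 − 0.38379 = 0.10217
NNT = 1 / ARR = 1 / 0.10217 = 9.788 → round up → 10

10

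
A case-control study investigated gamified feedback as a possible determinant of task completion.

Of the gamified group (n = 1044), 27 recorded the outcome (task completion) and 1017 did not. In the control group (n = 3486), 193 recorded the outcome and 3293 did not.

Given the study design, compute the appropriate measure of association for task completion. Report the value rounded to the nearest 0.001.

From the description: a = 27, b = 1017, c = 193, d = 3293.
This is a case-control study: participants were sampled on outcome status, so risks in the source population cannot be estimated directly — relative risk is not valid here. The odds ratio is the appropriate measure.
OR = (a·d)/(b·c) = (27 × 3293) / (1017 × 193) = 88911 / 196281 = 0.45298

0.453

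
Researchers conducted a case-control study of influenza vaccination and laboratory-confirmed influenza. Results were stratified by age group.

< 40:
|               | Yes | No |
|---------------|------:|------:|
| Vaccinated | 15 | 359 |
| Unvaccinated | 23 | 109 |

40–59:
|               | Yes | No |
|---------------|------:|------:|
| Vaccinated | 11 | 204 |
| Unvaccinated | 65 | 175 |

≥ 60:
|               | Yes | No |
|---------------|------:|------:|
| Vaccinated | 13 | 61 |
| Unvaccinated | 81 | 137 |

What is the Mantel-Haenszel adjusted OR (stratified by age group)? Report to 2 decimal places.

0.22

OR_MH = Σ(aᵢdᵢ/nᵢ) / Σ(bᵢcᵢ/nᵢ), where nᵢ is the stratum total.
Stratum 1 (< 40): n = 506; a·d/n = 15·109/506 = 3.2312; b·c/n = 359·23/506 = 16.3182
Stratum 2 (40–59): n = 455; a·d/n = 11·175/455 = 4.2308; b·c/n = 204·65/455 = 29.1429
Stratum 3 (≥ 60): n = 292; a·d/n = 13·137/292 = 6.0993; b·c/n = 61·81/292 = 16.9212
OR_MH = (3.2312 + 4.2308 + 6.0993) / (16.3182 + 29.1429 + 16.9212) = 13.5613 / 62.3823 = 0.21739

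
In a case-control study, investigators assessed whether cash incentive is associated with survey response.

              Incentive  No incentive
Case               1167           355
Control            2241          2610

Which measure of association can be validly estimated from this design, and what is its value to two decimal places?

Reading the table with exposure as columns: a = 1167 (Incentive, case), b = 2241 (Incentive, non-case), c = 355 (No incentive, case), d = 2610.
This is a case-control study: participants were sampled on outcome status, so risks in the source population cannot be estimated directly — relative risk is not valid here. The odds ratio is the appropriate measure.
OR = (a·d)/(b·c) = (1167 × 2610) / (2241 × 355) = 3045870 / 795555 = 3.82861

3.83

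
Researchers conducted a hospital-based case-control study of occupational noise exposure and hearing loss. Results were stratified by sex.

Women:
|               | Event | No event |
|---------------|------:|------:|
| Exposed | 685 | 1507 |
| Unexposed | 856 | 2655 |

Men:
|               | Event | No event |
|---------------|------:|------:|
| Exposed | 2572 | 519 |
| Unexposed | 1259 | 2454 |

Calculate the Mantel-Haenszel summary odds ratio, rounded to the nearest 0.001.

OR_MH = Σ(aᵢdᵢ/nᵢ) / Σ(bᵢcᵢ/nᵢ), where nᵢ is the stratum total.
Stratum 1 (Women): n = 5703; a·d/n = 685·2655/5703 = 318.8979; b·c/n = 1507·856/5703 = 226.1953
Stratum 2 (Men): n = 6804; a·d/n = 2572·2454/6804 = 927.6437; b·c/n = 519·1259/6804 = 96.0348
OR_MH = (318.8979 + 927.6437) / (226.1953 + 96.0348) = 1246.5417 / 322.2302 = 3.86848

3.868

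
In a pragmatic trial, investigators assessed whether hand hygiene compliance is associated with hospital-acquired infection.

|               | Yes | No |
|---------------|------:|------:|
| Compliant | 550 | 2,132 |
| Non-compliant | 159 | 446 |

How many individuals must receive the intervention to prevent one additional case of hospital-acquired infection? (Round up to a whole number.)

Risk in treated group = 550/2682 = 0.20507; risk in control = 159/605 = 0.26281.
Absolute risk reduction = 0.26281 − 0.20507 = 0.05774
NNT = 1 / ARR = 1 / 0.05774 = 17.319 → round up → 18

18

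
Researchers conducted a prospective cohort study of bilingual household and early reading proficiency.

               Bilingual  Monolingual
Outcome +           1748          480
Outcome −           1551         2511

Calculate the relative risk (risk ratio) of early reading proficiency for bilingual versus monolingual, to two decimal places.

3.30

Reading the table with exposure as columns: a = 1748 (Bilingual, case), b = 1551 (Bilingual, non-case), c = 480 (Monolingual, case), d = 2511.
Risk in exposed = 1748/3299 = 0.52986; risk in unexposed = 480/2991 = 0.16048.
RR = 0.52986 / 0.16048 = 3.30167
The risk among the exposed is 3.30 times that among the unexposed.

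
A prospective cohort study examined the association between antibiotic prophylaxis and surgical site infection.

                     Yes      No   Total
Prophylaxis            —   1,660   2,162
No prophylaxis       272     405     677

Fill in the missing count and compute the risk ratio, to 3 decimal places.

0.578

The missing cell is in the exposed row: 2162 − 1660 = 502.
So a = 502, b = 1660, c = 272, d = 405.
RR = [a/(a+b)] / [c/(c+d)] = (502/2162) / (272/677) = 0.23219/0.40177 = 0.57792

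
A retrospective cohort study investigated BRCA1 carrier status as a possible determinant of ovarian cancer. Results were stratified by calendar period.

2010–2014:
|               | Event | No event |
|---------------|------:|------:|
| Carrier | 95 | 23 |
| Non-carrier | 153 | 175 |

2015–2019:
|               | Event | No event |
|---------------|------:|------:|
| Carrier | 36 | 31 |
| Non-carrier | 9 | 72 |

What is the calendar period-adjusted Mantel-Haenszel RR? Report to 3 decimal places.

RR_MH = Σ(aᵢ·n₀ᵢ/nᵢ) / Σ(cᵢ·n₁ᵢ/nᵢ), with n₁ᵢ = aᵢ+bᵢ (exposed), n₀ᵢ = cᵢ+dᵢ (unexposed), nᵢ = n₁ᵢ+n₀ᵢ.
Stratum 1 (2010–2014): n₁ = 118, n₀ = 328, n = 446; a·n₀/n = 95·328/446 = 69.8655; c·n₁/n = 153·118/446 = 40.4798
Stratum 2 (2015–2019): n₁ = 67, n₀ = 81, n = 148; a·n₀/n = 36·81/148 = 19.7027; c·n₁/n = 9·67/148 = 4.0743
RR_MH = (69.8655 + 19.7027) / (40.4798 + 4.0743) = 89.5682 / 44.5541 = 2.01032

2.010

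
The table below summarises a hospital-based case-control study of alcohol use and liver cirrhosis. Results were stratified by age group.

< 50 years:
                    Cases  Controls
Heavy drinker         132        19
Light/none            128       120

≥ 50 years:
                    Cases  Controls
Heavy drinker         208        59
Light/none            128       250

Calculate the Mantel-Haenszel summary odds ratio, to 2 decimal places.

OR_MH = Σ(aᵢdᵢ/nᵢ) / Σ(bᵢcᵢ/nᵢ), where nᵢ is the stratum total.
Stratum 1 (< 50 years): n = 399; a·d/n = 132·120/399 = 39.6992; b·c/n = 19·128/399 = 6.0952
Stratum 2 (≥ 50 years): n = 645; a·d/n = 208·250/645 = 80.6202; b·c/n = 59·128/645 = 11.7085
OR_MH = (39.6992 + 80.6202) / (6.0952 + 11.7085) = 120.3194 / 17.8038 = 6.75809

6.76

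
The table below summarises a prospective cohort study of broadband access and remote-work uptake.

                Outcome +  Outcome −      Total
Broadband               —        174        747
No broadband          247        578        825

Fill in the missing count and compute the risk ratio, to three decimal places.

The missing cell is in the exposed row: 747 − 174 = 573.
So a = 573, b = 174, c = 247, d = 578.
RR = [a/(a+b)] / [c/(c+d)] = (573/747) / (247/825) = 0.76707/0.29939 = 2.56207

2.562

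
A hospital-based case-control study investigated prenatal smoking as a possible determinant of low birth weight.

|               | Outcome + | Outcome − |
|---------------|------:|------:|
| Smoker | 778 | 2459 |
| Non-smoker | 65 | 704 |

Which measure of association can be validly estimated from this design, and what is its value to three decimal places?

Cells: a = 778, b = 2459, c = 65, d = 704.
This is a hospital-based case-control study: participants were sampled on outcome status, so risks in the source population cannot be estimated directly — relative risk is not valid here. The odds ratio is the appropriate measure.
OR = (a·d)/(b·c) = (778 × 704) / (2459 × 65) = 547712 / 159835 = 3.42673

3.427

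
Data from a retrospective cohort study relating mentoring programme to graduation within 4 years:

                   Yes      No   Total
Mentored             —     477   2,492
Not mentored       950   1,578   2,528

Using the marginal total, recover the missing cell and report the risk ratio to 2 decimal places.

2.15

The missing cell is in the exposed row: 2492 − 477 = 2015.
So a = 2015, b = 477, c = 950, d = 1578.
RR = [a/(a+b)] / [c/(c+d)] = (2015/2492) / (950/2528) = 0.80859/0.37579 = 2.15169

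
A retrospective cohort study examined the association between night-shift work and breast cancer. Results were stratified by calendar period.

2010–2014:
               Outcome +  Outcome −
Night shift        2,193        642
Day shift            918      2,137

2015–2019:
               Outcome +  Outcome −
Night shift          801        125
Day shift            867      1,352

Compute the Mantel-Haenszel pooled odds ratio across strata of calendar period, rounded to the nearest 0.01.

8.47

OR_MH = Σ(aᵢdᵢ/nᵢ) / Σ(bᵢcᵢ/nᵢ), where nᵢ is the stratum total.
Stratum 1 (2010–2014): n = 5890; a·d/n = 2193·2137/5890 = 795.6606; b·c/n = 642·918/5890 = 100.0604
Stratum 2 (2015–2019): n = 3145; a·d/n = 801·1352/3145 = 344.3409; b·c/n = 125·867/3145 = 34.4595
OR_MH = (795.6606 + 344.3409) / (100.0604 + 34.4595) = 1140.0015 / 134.5199 = 8.47459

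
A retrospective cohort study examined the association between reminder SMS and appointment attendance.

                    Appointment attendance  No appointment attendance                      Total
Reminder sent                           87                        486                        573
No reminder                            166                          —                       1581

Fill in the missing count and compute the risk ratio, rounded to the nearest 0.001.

The missing cell is in the unexposed row: 1581 − 166 = 1415.
So a = 87, b = 486, c = 166, d = 1415.
RR = [a/(a+b)] / [c/(c+d)] = (87/573) / (166/1581) = 0.15183/0.10500 = 1.44607

1.446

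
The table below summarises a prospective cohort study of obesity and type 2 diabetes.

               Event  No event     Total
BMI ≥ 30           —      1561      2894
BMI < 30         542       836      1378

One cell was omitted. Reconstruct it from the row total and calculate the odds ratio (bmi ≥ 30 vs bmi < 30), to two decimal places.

The missing cell is in the exposed row: 2894 − 1561 = 1333.
So a = 1333, b = 1561, c = 542, d = 836.
OR = (a·d)/(b·c) = (1333 × 836) / (1561 × 542) = 1114388 / 846062 = 1.31715

1.32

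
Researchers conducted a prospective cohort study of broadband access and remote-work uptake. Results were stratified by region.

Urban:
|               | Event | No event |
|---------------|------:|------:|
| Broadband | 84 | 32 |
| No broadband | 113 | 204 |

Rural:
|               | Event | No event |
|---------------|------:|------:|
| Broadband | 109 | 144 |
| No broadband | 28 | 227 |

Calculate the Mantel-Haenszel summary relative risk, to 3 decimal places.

2.628

RR_MH = Σ(aᵢ·n₀ᵢ/nᵢ) / Σ(cᵢ·n₁ᵢ/nᵢ), with n₁ᵢ = aᵢ+bᵢ (exposed), n₀ᵢ = cᵢ+dᵢ (unexposed), nᵢ = n₁ᵢ+n₀ᵢ.
Stratum 1 (Urban): n₁ = 116, n₀ = 317, n = 433; a·n₀/n = 84·317/433 = 61.4965; c·n₁/n = 113·116/433 = 30.2725
Stratum 2 (Rural): n₁ = 253, n₀ = 255, n = 508; a·n₀/n = 109·255/508 = 54.7146; c·n₁/n = 28·253/508 = 13.9449
RR_MH = (61.4965 + 54.7146) / (30.2725 + 13.9449) = 116.2111 / 44.2174 = 2.62818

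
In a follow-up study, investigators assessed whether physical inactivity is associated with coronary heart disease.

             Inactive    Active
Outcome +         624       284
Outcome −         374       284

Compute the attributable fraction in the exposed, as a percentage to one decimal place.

20.0

Reading the table with exposure as columns: a = 624 (Inactive, case), b = 374 (Inactive, non-case), c = 284 (Active, case), d = 284.
Risk in exposed = 624/998 = 0.62525; risk in unexposed = 284/568 = 0.50000.
RR = 0.62525/0.50000 = 1.25050
AR% = (RR − 1)/RR × 100 = (1.25050 − 1)/1.25050 × 100 = 20.0321%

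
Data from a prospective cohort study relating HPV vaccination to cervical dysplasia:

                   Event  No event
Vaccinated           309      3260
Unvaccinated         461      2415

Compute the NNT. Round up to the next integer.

14

Risk in treated group = 309/3569 = 0.08658; risk in control = 461/2876 = 0.16029.
Absolute risk reduction = 0.16029 − 0.08658 = 0.07371
NNT = 1 / ARR = 1 / 0.07371 = 13.566 → round up → 14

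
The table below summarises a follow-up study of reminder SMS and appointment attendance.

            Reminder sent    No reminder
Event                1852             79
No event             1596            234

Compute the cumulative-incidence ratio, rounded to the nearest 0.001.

2.128

Reading the table with exposure as columns: a = 1852 (Reminder sent, case), b = 1596 (Reminder sent, non-case), c = 79 (No reminder, case), d = 234.
Risk in exposed = 1852/3448 = 0.53712; risk in unexposed = 79/313 = 0.25240.
RR = 0.53712 / 0.25240 = 2.12809
The risk among the exposed is 2.13 times that among the unexposed.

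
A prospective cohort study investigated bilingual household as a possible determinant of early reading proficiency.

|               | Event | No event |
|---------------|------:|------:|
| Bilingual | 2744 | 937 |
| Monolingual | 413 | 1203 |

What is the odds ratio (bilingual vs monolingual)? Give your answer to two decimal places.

Cells: a = 2744, b = 937, c = 413, d = 1203.
OR = (a·d)/(b·c) = (2744 × 1203) / (937 × 413) = 3301032 / 386981 = 8.53022
The odds of early reading proficiency are about 8.53 times as high in the bilingual group.

8.53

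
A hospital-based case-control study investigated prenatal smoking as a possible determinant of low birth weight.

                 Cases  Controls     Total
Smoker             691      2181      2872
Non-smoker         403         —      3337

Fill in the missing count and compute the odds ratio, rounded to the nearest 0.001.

2.307

The missing cell is in the unexposed row: 3337 − 403 = 2934.
So a = 691, b = 2181, c = 403, d = 2934.
OR = (a·d)/(b·c) = (691 × 2934) / (2181 × 403) = 2027394 / 878943 = 2.30663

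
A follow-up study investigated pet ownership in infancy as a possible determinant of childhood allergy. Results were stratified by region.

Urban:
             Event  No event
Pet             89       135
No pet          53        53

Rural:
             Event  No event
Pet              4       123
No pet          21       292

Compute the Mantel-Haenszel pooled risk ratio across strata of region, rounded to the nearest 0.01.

0.75

RR_MH = Σ(aᵢ·n₀ᵢ/nᵢ) / Σ(cᵢ·n₁ᵢ/nᵢ), with n₁ᵢ = aᵢ+bᵢ (exposed), n₀ᵢ = cᵢ+dᵢ (unexposed), nᵢ = n₁ᵢ+n₀ᵢ.
Stratum 1 (Urban): n₁ = 224, n₀ = 106, n = 330; a·n₀/n = 89·106/330 = 28.5879; c·n₁/n = 53·224/330 = 35.9758
Stratum 2 (Rural): n₁ = 127, n₀ = 313, n = 440; a·n₀/n = 4·313/440 = 2.8455; c·n₁/n = 21·127/440 = 6.0614
RR_MH = (28.5879 + 2.8455) / (35.9758 + 6.0614) = 31.4333 / 42.0371 = 0.74775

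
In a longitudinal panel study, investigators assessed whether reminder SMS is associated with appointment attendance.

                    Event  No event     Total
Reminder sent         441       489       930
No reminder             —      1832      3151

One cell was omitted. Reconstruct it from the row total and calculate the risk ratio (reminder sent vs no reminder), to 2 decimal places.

1.13

The missing cell is in the unexposed row: 3151 − 1832 = 1319.
So a = 441, b = 489, c = 1319, d = 1832.
RR = [a/(a+b)] / [c/(c+d)] = (441/930) / (1319/3151) = 0.47419/0.41860 = 1.13282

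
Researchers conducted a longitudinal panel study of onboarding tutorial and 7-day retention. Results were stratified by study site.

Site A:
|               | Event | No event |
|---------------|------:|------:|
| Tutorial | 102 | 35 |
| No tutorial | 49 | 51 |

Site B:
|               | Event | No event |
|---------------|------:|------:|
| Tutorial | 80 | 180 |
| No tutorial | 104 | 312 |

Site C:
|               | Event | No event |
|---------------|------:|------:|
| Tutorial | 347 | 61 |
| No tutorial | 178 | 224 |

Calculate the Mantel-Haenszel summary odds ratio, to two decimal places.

OR_MH = Σ(aᵢdᵢ/nᵢ) / Σ(bᵢcᵢ/nᵢ), where nᵢ is the stratum total.
Stratum 1 (Site A): n = 237; a·d/n = 102·51/237 = 21.9494; b·c/n = 35·49/237 = 7.2363
Stratum 2 (Site B): n = 676; a·d/n = 80·312/676 = 36.9231; b·c/n = 180·104/676 = 27.6923
Stratum 3 (Site C): n = 810; a·d/n = 347·224/810 = 95.9605; b·c/n = 61·178/810 = 13.4049
OR_MH = (21.9494 + 36.9231 + 95.9605) / (7.2363 + 27.6923 + 13.4049) = 154.8329 / 48.3335 = 3.20343

3.20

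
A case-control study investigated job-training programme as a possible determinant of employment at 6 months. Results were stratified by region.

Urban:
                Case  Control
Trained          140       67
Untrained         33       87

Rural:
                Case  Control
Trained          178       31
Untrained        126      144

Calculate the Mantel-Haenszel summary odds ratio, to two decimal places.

OR_MH = Σ(aᵢdᵢ/nᵢ) / Σ(bᵢcᵢ/nᵢ), where nᵢ is the stratum total.
Stratum 1 (Urban): n = 327; a·d/n = 140·87/327 = 37.2477; b·c/n = 67·33/327 = 6.7615
Stratum 2 (Rural): n = 479; a·d/n = 178·144/479 = 53.5115; b·c/n = 31·126/479 = 8.1545
OR_MH = (37.2477 + 53.5115) / (6.7615 + 8.1545) = 90.7592 / 14.9160 = 6.08470

6.08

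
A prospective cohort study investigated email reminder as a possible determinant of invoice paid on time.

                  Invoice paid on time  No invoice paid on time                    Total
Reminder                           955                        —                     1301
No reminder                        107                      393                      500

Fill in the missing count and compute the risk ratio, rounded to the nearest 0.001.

3.430

The missing cell is in the exposed row: 1301 − 955 = 346.
So a = 955, b = 346, c = 107, d = 393.
RR = [a/(a+b)] / [c/(c+d)] = (955/1301) / (107/500) = 0.73405/0.21400 = 3.43014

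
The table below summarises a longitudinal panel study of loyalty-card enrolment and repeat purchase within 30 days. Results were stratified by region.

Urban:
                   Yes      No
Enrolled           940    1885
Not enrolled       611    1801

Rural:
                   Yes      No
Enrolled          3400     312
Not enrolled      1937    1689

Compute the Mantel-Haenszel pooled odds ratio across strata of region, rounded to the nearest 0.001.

3.658

OR_MH = Σ(aᵢdᵢ/nᵢ) / Σ(bᵢcᵢ/nᵢ), where nᵢ is the stratum total.
Stratum 1 (Urban): n = 5237; a·d/n = 940·1801/5237 = 323.2652; b·c/n = 1885·611/5237 = 219.9227
Stratum 2 (Rural): n = 7338; a·d/n = 3400·1689/7338 = 782.5838; b·c/n = 312·1937/7338 = 82.3581
OR_MH = (323.2652 + 782.5838) / (219.9227 + 82.3581) = 1105.8490 / 302.2808 = 3.65835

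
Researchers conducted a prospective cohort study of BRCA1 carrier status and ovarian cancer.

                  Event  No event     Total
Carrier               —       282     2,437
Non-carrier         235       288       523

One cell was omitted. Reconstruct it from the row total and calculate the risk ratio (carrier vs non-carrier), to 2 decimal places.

1.97

The missing cell is in the exposed row: 2437 − 282 = 2155.
So a = 2155, b = 282, c = 235, d = 288.
RR = [a/(a+b)] / [c/(c+d)] = (2155/2437) / (235/523) = 0.88428/0.44933 = 1.96800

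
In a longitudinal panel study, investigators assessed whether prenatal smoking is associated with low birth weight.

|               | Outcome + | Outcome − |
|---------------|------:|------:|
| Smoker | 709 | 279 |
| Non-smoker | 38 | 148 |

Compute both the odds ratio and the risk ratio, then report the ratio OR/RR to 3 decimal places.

Cells: a = 709, b = 279, c = 38, d = 148.
OR = (709·148)/(279·38) = 104932/10602 = 9.89738
Risk in exposed = 709/988 = 0.71761; risk in unexposed = 38/186 = 0.20430; RR = 3.51252
OR/RR = 9.89738 / 3.51252 = 2.81774
The outcome is not rare, so the OR lies further from 1 than the RR.

2.818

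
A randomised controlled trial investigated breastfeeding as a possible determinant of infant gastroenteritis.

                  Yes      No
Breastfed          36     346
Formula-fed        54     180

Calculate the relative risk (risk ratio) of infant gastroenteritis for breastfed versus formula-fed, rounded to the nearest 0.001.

0.408

Cells: a = 36, b = 346, c = 54, d = 180.
Risk in exposed = 36/382 = 0.09424; risk in unexposed = 54/234 = 0.23077.
RR = 0.09424 / 0.23077 = 0.40838
The risk is 59% lower among the exposed than among the unexposed.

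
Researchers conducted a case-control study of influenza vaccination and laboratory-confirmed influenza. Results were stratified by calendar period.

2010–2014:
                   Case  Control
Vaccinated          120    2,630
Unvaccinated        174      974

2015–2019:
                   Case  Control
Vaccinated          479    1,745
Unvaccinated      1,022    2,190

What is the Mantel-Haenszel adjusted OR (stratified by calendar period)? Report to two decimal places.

0.50

OR_MH = Σ(aᵢdᵢ/nᵢ) / Σ(bᵢcᵢ/nᵢ), where nᵢ is the stratum total.
Stratum 1 (2010–2014): n = 3898; a·d/n = 120·974/3898 = 29.9846; b·c/n = 2630·174/3898 = 117.3987
Stratum 2 (2015–2019): n = 5436; a·d/n = 479·2190/5436 = 192.9746; b·c/n = 1745·1022/5436 = 328.0703
OR_MH = (29.9846 + 192.9746) / (117.3987 + 328.0703) = 222.9592 / 445.4689 = 0.50050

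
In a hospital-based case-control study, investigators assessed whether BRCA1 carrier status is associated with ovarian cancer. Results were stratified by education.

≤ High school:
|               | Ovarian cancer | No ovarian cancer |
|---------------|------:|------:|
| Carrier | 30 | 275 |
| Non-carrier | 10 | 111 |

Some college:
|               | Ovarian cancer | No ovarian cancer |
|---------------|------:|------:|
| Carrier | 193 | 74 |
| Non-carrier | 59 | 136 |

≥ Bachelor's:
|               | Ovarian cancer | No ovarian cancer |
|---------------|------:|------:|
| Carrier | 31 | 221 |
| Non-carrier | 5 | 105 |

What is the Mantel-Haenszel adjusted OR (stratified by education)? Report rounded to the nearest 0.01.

OR_MH = Σ(aᵢdᵢ/nᵢ) / Σ(bᵢcᵢ/nᵢ), where nᵢ is the stratum total.
Stratum 1 (≤ High school): n = 426; a·d/n = 30·111/426 = 7.8169; b·c/n = 275·10/426 = 6.4554
Stratum 2 (Some college): n = 462; a·d/n = 193·136/462 = 56.8139; b·c/n = 74·59/462 = 9.4502
Stratum 3 (≥ Bachelor's): n = 362; a·d/n = 31·105/362 = 8.9917; b·c/n = 221·5/362 = 3.0525
OR_MH = (7.8169 + 56.8139 + 8.9917) / (6.4554 + 9.4502 + 3.0525) = 73.6225 / 18.9581 = 3.88343

3.88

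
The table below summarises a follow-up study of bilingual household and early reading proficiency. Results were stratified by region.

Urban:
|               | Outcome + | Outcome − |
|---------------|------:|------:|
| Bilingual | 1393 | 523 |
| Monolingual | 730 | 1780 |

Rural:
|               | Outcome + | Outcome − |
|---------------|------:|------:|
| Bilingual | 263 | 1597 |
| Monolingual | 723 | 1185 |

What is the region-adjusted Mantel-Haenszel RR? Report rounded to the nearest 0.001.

RR_MH = Σ(aᵢ·n₀ᵢ/nᵢ) / Σ(cᵢ·n₁ᵢ/nᵢ), with n₁ᵢ = aᵢ+bᵢ (exposed), n₀ᵢ = cᵢ+dᵢ (unexposed), nᵢ = n₁ᵢ+n₀ᵢ.
Stratum 1 (Urban): n₁ = 1916, n₀ = 2510, n = 4426; a·n₀/n = 1393·2510/4426 = 789.9751; c·n₁/n = 730·1916/4426 = 316.0145
Stratum 2 (Rural): n₁ = 1860, n₀ = 1908, n = 3768; a·n₀/n = 263·1908/3768 = 133.1752; c·n₁/n = 723·1860/3768 = 356.8949
RR_MH = (789.9751 + 133.1752) / (316.0145 + 356.8949) = 923.1503 / 672.9094 = 1.37188

1.372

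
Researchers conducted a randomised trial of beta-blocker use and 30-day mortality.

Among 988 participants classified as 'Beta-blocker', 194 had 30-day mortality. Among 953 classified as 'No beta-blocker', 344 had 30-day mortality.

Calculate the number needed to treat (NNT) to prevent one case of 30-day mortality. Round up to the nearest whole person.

7

Risk in treated group = 194/988 = 0.19636; risk in control = 344/953 = 0.36097.
Absolute risk reduction = 0.36097 − 0.19636 = 0.16461
NNT = 1 / ARR = 1 / 0.16461 = 6.075 → round up → 7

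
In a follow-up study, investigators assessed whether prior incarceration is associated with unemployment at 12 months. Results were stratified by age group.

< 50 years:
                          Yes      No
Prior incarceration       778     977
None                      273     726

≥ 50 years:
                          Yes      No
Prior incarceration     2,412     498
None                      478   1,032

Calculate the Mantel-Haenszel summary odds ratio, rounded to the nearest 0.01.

OR_MH = Σ(aᵢdᵢ/nᵢ) / Σ(bᵢcᵢ/nᵢ), where nᵢ is the stratum total.
Stratum 1 (< 50 years): n = 2754; a·d/n = 778·726/2754 = 205.0937; b·c/n = 977·273/2754 = 96.8486
Stratum 2 (≥ 50 years): n = 4420; a·d/n = 2412·1032/4420 = 563.1638; b·c/n = 498·478/4420 = 53.8561
OR_MH = (205.0937 + 563.1638) / (96.8486 + 53.8561) = 768.2575 / 150.7047 = 5.09777

5.10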